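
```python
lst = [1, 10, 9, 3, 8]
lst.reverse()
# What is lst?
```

[8, 3, 9, 10, 1]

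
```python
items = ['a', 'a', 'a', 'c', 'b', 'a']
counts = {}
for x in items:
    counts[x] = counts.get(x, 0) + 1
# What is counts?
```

Initial: counts = {}, items = ['a', 'a', 'a', 'c', 'b', 'a']
See 'a': counts = {'a': 1}
See 'a': counts = {'a': 2}
See 'a': counts = {'a': 3}
See 'c': counts = {'a': 3, 'c': 1}
See 'b': counts = {'a': 3, 'c': 1, 'b': 1}
See 'a': counts = {'a': 4, 'c': 1, 'b': 1}

{'a': 4, 'c': 1, 'b': 1}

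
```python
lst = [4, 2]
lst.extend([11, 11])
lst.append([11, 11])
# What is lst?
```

After line 1: lst = [4, 2]
After line 2 (extend unpacks [11, 11]): lst = [4, 2, 11, 11]
After line 3 (append adds [11, 11] as single element): lst = [4, 2, 11, 11, [11, 11]]

[4, 2, 11, 11, [11, 11]]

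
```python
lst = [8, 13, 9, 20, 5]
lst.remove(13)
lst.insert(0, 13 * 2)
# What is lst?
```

After line 1: lst = [8, 13, 9, 20, 5]
After line 2 (remove first 13): lst = [8, 9, 20, 5]
After line 3 (insert 26 at index 0): lst = [26, 8, 9, 20, 5]

[26, 8, 9, 20, 5]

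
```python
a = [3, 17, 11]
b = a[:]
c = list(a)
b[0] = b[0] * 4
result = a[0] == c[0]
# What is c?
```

After line 1: a = [3, 17, 11]
After line 2 (b = a[:], copy): a = [3, 17, 11], b = [3, 17, 11]
After line 3 (c = list(a) is a copy, new object): c = [3, 17, 11]
After line 4 (b[0] = 3 * 4 = 12; only b mutates (copy)): a = [3, 17, 11], b = [12, 17, 11], c = [3, 17, 11]
After line 5 (a[0] = 3, c[0] = 3; result = True)

[3, 17, 11]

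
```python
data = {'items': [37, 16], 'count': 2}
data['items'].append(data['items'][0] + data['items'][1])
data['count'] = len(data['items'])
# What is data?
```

After line 1: data = {'items': [37, 16], 'count': 2}
After line 2 (append 37 + 16 = 53): data = {'items': [37, 16, 53], 'count': 2}
After line 3 (count = len(items) = 3): data = {'items': [37, 16, 53], 'count': 3}

{'items': [37, 16, 53], 'count': 3}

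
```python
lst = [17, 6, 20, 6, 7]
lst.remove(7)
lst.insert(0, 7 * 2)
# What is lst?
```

After line 1: lst = [17, 6, 20, 6, 7]
After line 2 (remove first 7): lst = [17, 6, 20, 6]
After line 3 (insert 14 at index 0): lst = [14, 17, 6, 20, 6]

[14, 17, 6, 20, 6]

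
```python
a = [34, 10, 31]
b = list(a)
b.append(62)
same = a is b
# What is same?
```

After line 1: a = [34, 10, 31]
After line 2 (b = list(a) is a shallow copy, new object): a = [34, 10, 31], b = [34, 10, 31]
After line 3 (append only mutates b): a = [34, 10, 31], b = [34, 10, 31, 62]
After line 4 (same = a is b; different objects -> False): same = False

False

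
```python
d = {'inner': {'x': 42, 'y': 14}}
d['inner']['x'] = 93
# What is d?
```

After line 1: d = {'inner': {'x': 42, 'y': 14}}
After line 2 (inner x overwritten): d = {'inner': {'x': 93, 'y': 14}}

{'inner': {'x': 93, 'y': 14}}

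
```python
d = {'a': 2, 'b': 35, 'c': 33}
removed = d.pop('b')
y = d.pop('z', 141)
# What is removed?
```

After line 1: d = {'a': 2, 'b': 35, 'c': 33}
After line 2 (pop 'b' returns 35): d = {'a': 2, 'c': 33}, removed = 35
After line 3 (pop 'z' missing, returns default 141): d = {'a': 2, 'c': 33}, y = 141

35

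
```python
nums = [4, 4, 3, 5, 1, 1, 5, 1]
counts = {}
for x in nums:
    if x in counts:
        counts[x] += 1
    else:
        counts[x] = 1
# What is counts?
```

Initial: counts = {}, nums = [4, 4, 3, 5, 1, 1, 5, 1]
See 4: counts = {4: 1}
See 4: counts = {4: 2}
See 3: counts = {4: 2, 3: 1}
See 5: counts = {4: 2, 3: 1, 5: 1}
See 1: counts = {4: 2, 3: 1, 5: 1, 1: 1}
See 1: counts = {4: 2, 3: 1, 5: 1, 1: 2}
See 5: counts = {4: 2, 3: 1, 5: 2, 1: 2}
See 1: counts = {4: 2, 3: 1, 5: 2, 1: 3}

{4: 2, 3: 1, 5: 2, 1: 3}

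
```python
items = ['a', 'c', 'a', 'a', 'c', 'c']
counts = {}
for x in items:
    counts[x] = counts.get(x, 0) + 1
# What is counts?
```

Initial: counts = {}, items = ['a', 'c', 'a', 'a', 'c', 'c']
See 'a': counts = {'a': 1}
See 'c': counts = {'a': 1, 'c': 1}
See 'a': counts = {'a': 2, 'c': 1}
See 'a': counts = {'a': 3, 'c': 1}
See 'c': counts = {'a': 3, 'c': 2}
See 'c': counts = {'a': 3, 'c': 3}

{'a': 3, 'c': 3}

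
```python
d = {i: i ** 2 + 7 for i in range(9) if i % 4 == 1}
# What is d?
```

{1: 8, 5: 32}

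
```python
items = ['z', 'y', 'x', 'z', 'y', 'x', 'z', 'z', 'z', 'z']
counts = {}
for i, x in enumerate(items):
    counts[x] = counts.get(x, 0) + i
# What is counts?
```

Initial: counts = {}, items = ['z', 'y', 'x', 'z', 'y', 'x', 'z', 'z', 'z', 'z']
i=0, x='z': counts = {'z': 0}
i=1, x='y': counts = {'z': 0, 'y': 1}
i=2, x='x': counts = {'z': 0, 'y': 1, 'x': 2}
i=3, x='z': counts = {'z': 3, 'y': 1, 'x': 2}
i=4, x='y': counts = {'z': 3, 'y': 5, 'x': 2}
i=5, x='x': counts = {'z': 3, 'y': 5, 'x': 7}
i=6, x='z': counts = {'z': 9, 'y': 5, 'x': 7}
i=7, x='z': counts = {'z': 16, 'y': 5, 'x': 7}
i=8, x='z': counts = {'z': 24, 'y': 5, 'x': 7}
i=9, x='z': counts = {'z': 33, 'y': 5, 'x': 7}

{'z': 33, 'y': 5, 'x': 7}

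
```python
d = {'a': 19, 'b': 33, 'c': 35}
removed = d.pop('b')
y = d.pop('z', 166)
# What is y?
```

After line 1: d = {'a': 19, 'b': 33, 'c': 35}
After line 2 (pop 'b' returns 33): d = {'a': 19, 'c': 35}, removed = 33
After line 3 (pop 'z' missing, returns default 166): d = {'a': 19, 'c': 35}, y = 166

166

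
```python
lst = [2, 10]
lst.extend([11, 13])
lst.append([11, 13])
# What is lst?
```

After line 1: lst = [2, 10]
After line 2 (extend unpacks [11, 13]): lst = [2, 10, 11, 13]
After line 3 (append adds [11, 13] as single element): lst = [2, 10, 11, 13, [11, 13]]

[2, 10, 11, 13, [11, 13]]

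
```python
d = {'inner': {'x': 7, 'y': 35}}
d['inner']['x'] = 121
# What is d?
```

After line 1: d = {'inner': {'x': 7, 'y': 35}}
After line 2 (inner x overwritten): d = {'inner': {'x': 121, 'y': 35}}

{'inner': {'x': 121, 'y': 35}}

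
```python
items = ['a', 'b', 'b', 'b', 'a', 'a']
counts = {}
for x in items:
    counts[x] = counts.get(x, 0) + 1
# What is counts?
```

Initial: counts = {}, items = ['a', 'b', 'b', 'b', 'a', 'a']
See 'a': counts = {'a': 1}
See 'b': counts = {'a': 1, 'b': 1}
See 'b': counts = {'a': 1, 'b': 2}
See 'b': counts = {'a': 1, 'b': 3}
See 'a': counts = {'a': 2, 'b': 3}
See 'a': counts = {'a': 3, 'b': 3}

{'a': 3, 'b': 3}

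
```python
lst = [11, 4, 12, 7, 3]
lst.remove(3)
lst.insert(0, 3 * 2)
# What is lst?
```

After line 1: lst = [11, 4, 12, 7, 3]
After line 2 (remove first 3): lst = [11, 4, 12, 7]
After line 3 (insert 6 at index 0): lst = [6, 11, 4, 12, 7]

[6, 11, 4, 12, 7]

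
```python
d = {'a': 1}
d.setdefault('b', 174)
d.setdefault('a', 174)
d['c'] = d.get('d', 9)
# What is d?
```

After line 1: d = {'a': 1}
After line 2 (setdefault adds 'b'=174): d = {'a': 1, 'b': 174}
After line 3 (setdefault 'a' no-op, already exists): d = {'a': 1, 'b': 174}
After line 4 (get('d', 9) returns default since 'd' not in d): d = {'a': 1, 'b': 174, 'c': 9}

{'a': 1, 'b': 174, 'c': 9}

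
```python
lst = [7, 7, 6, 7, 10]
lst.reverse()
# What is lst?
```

[10, 7, 6, 7, 7]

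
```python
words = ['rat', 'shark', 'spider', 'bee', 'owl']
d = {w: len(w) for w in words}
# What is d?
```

{'rat': 3, 'shark': 5, 'spider': 6, 'bee': 3, 'owl': 3}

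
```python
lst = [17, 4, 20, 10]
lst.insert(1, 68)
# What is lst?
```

[17, 68, 4, 20, 10]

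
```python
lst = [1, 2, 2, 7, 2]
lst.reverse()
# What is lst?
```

[2, 7, 2, 2, 1]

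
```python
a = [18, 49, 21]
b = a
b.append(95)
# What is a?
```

After line 1: a = [18, 49, 21]
After line 2 (b = a is an alias, same object): a = [18, 49, 21], b = [18, 49, 21]
After line 3 (b.append mutates the shared list): a = [18, 49, 21, 95], b = [18, 49, 21, 95]

[18, 49, 21, 95]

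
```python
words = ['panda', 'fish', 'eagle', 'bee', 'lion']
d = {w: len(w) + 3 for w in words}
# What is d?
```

{'panda': 8, 'fish': 7, 'eagle': 8, 'bee': 6, 'lion': 7}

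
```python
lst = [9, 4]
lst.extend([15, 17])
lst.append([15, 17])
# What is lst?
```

After line 1: lst = [9, 4]
After line 2 (extend unpacks [15, 17]): lst = [9, 4, 15, 17]
After line 3 (append adds [15, 17] as single element): lst = [9, 4, 15, 17, [15, 17]]

[9, 4, 15, 17, [15, 17]]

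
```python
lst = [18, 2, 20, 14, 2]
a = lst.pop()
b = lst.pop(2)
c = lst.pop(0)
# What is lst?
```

After line 1: lst = [18, 2, 20, 14, 2]
After line 2 (pop() -> a = 2): lst = [18, 2, 20, 14]
After line 3 (pop(2) -> b = 20): lst = [18, 2, 14]
After line 4 (pop(0) -> c = 18): lst = [2, 14]

[2, 14]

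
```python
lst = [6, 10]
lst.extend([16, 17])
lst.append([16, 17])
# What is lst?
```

After line 1: lst = [6, 10]
After line 2 (extend unpacks [16, 17]): lst = [6, 10, 16, 17]
After line 3 (append adds [16, 17] as single element): lst = [6, 10, 16, 17, [16, 17]]

[6, 10, 16, 17, [16, 17]]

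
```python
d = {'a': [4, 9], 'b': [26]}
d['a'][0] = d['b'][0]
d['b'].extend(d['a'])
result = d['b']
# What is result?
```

After line 1: d = {'a': [4, 9], 'b': [26]}
After line 2 (a[0] = b[0] = 26): d = {'a': [26, 9], 'b': [26]}
After line 3 (b.extend(a) appends [26, 9]): d = {'a': [26, 9], 'b': [26, 26, 9]}
After line 4: result = d['b'] = [26, 26, 9]

[26, 26, 9]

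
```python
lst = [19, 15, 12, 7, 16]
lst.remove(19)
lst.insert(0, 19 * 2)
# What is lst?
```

After line 1: lst = [19, 15, 12, 7, 16]
After line 2 (remove first 19): lst = [15, 12, 7, 16]
After line 3 (insert 38 at index 0): lst = [38, 15, 12, 7, 16]

[38, 15, 12, 7, 16]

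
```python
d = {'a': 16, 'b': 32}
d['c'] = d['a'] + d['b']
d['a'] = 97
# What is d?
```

After line 1: d = {'a': 16, 'b': 32}
After line 2 (d['c'] = 16 + 32): d = {'a': 16, 'b': 32, 'c': 48}
After line 3: d = {'a': 97, 'b': 32, 'c': 48}

{'a': 97, 'b': 32, 'c': 48}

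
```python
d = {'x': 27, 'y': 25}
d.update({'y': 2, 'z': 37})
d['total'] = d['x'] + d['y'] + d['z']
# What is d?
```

After line 1: d = {'x': 27, 'y': 25}
After line 2 (y overwritten, z added): d = {'x': 27, 'y': 2, 'z': 37}
After line 3 (total = 27 + 2 + 37 = 66): d = {'x': 27, 'y': 2, 'z': 37, 'total': 66}

{'x': 27, 'y': 2, 'z': 37, 'total': 66}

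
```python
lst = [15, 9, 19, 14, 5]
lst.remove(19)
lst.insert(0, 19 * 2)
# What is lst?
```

After line 1: lst = [15, 9, 19, 14, 5]
After line 2 (remove first 19): lst = [15, 9, 14, 5]
After line 3 (insert 38 at index 0): lst = [38, 15, 9, 14, 5]

[38, 15, 9, 14, 5]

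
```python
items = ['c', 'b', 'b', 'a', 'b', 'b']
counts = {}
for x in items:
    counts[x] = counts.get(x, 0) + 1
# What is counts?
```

Initial: counts = {}, items = ['c', 'b', 'b', 'a', 'b', 'b']
See 'c': counts = {'c': 1}
See 'b': counts = {'c': 1, 'b': 1}
See 'b': counts = {'c': 1, 'b': 2}
See 'a': counts = {'c': 1, 'b': 2, 'a': 1}
See 'b': counts = {'c': 1, 'b': 3, 'a': 1}
See 'b': counts = {'c': 1, 'b': 4, 'a': 1}

{'c': 1, 'b': 4, 'a': 1}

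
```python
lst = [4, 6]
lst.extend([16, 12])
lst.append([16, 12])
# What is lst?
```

After line 1: lst = [4, 6]
After line 2 (extend unpacks [16, 12]): lst = [4, 6, 16, 12]
After line 3 (append adds [16, 12] as single element): lst = [4, 6, 16, 12, [16, 12]]

[4, 6, 16, 12, [16, 12]]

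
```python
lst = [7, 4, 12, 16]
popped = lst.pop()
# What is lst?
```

[7, 4, 12]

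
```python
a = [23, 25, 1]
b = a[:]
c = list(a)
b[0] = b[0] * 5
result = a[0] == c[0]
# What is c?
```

After line 1: a = [23, 25, 1]
After line 2 (b = a[:], copy): a = [23, 25, 1], b = [23, 25, 1]
After line 3 (c = list(a) is a copy, new object): c = [23, 25, 1]
After line 4 (b[0] = 23 * 5 = 115; only b mutates (copy)): a = [23, 25, 1], b = [115, 25, 1], c = [23, 25, 1]
After line 5 (a[0] = 23, c[0] = 23; result = True)

[23, 25, 1]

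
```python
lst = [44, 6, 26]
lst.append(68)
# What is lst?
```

[44, 6, 26, 68]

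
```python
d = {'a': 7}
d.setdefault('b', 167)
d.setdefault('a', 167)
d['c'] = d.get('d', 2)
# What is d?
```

After line 1: d = {'a': 7}
After line 2 (setdefault adds 'b'=167): d = {'a': 7, 'b': 167}
After line 3 (setdefault 'a' no-op, already exists): d = {'a': 7, 'b': 167}
After line 4 (get('d', 2) returns default since 'd' not in d): d = {'a': 7, 'b': 167, 'c': 2}

{'a': 7, 'b': 167, 'c': 2}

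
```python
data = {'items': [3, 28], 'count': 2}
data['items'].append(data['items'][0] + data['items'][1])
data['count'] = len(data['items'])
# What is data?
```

After line 1: data = {'items': [3, 28], 'count': 2}
After line 2 (append 3 + 28 = 31): data = {'items': [3, 28, 31], 'count': 2}
After line 3 (count = len(items) = 3): data = {'items': [3, 28, 31], 'count': 3}

{'items': [3, 28, 31], 'count': 3}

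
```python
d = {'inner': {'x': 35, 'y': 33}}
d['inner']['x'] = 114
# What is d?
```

After line 1: d = {'inner': {'x': 35, 'y': 33}}
After line 2 (inner x overwritten): d = {'inner': {'x': 114, 'y': 33}}

{'inner': {'x': 114, 'y': 33}}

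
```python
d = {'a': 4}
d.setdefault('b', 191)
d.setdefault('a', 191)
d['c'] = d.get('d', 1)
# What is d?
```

After line 1: d = {'a': 4}
After line 2 (setdefault adds 'b'=191): d = {'a': 4, 'b': 191}
After line 3 (setdefault 'a' no-op, already exists): d = {'a': 4, 'b': 191}
After line 4 (get('d', 1) returns default since 'd' not in d): d = {'a': 4, 'b': 191, 'c': 1}

{'a': 4, 'b': 191, 'c': 1}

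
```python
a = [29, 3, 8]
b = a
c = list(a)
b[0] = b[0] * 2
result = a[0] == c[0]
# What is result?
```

After line 1: a = [29, 3, 8]
After line 2 (b = a, alias): a = [29, 3, 8], b = [29, 3, 8]
After line 3 (c = list(a) is a copy, new object): c = [29, 3, 8]
After line 4 (b[0] = 29 * 2 = 58; mutates shared a/b): a = b = [58, 3, 8], c = [29, 3, 8]
After line 5 (a[0] = 58, c[0] = 29; result = False)

False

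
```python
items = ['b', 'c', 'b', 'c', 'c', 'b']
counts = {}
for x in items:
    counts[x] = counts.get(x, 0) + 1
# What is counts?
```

Initial: counts = {}, items = ['b', 'c', 'b', 'c', 'c', 'b']
See 'b': counts = {'b': 1}
See 'c': counts = {'b': 1, 'c': 1}
See 'b': counts = {'b': 2, 'c': 1}
See 'c': counts = {'b': 2, 'c': 2}
See 'c': counts = {'b': 2, 'c': 3}
See 'b': counts = {'b': 3, 'c': 3}

{'b': 3, 'c': 3}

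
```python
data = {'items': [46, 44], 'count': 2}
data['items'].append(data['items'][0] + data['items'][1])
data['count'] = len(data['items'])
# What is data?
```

After line 1: data = {'items': [46, 44], 'count': 2}
After line 2 (append 46 + 44 = 90): data = {'items': [46, 44, 90], 'count': 2}
After line 3 (count = len(items) = 3): data = {'items': [46, 44, 90], 'count': 3}

{'items': [46, 44, 90], 'count': 3}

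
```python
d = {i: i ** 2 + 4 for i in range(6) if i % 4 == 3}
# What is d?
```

{3: 13}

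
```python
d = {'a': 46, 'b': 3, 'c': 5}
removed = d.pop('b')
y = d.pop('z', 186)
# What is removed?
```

After line 1: d = {'a': 46, 'b': 3, 'c': 5}
After line 2 (pop 'b' returns 3): d = {'a': 46, 'c': 5}, removed = 3
After line 3 (pop 'z' missing, returns default 186): d = {'a': 46, 'c': 5}, y = 186

3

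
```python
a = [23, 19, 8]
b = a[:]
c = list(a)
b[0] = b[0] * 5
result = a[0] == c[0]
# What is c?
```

After line 1: a = [23, 19, 8]
After line 2 (b = a[:], copy): a = [23, 19, 8], b = [23, 19, 8]
After line 3 (c = list(a) is a copy, new object): c = [23, 19, 8]
After line 4 (b[0] = 23 * 5 = 115; only b mutates (copy)): a = [23, 19, 8], b = [115, 19, 8], c = [23, 19, 8]
After line 5 (a[0] = 23, c[0] = 23; result = True)

[23, 19, 8]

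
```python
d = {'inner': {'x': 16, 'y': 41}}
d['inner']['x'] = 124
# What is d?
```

After line 1: d = {'inner': {'x': 16, 'y': 41}}
After line 2 (inner x overwritten): d = {'inner': {'x': 124, 'y': 41}}

{'inner': {'x': 124, 'y': 41}}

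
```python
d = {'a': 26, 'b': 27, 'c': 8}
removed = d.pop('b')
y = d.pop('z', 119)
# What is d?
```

After line 1: d = {'a': 26, 'b': 27, 'c': 8}
After line 2 (pop 'b' returns 27): d = {'a': 26, 'c': 8}, removed = 27
After line 3 (pop 'z' missing, returns default 119): d = {'a': 26, 'c': 8}, y = 119

{'a': 26, 'c': 8}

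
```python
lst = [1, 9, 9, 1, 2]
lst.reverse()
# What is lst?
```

[2, 1, 9, 9, 1]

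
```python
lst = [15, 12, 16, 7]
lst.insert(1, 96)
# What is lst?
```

[15, 96, 12, 16, 7]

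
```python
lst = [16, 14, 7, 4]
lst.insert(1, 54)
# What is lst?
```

[16, 54, 14, 7, 4]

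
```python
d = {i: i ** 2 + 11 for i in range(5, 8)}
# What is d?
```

{5: 36, 6: 47, 7: 60}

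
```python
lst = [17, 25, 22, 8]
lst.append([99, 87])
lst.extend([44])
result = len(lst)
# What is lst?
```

After line 1: lst = [17, 25, 22, 8]
After line 2 (append adds [99, 87] as single element): lst = [17, 25, 22, 8, [99, 87]]
After line 3 (extend unpacks [44], adds 44): lst = [17, 25, 22, 8, [99, 87], 44]
After line 4: result = len(lst) = 6

[17, 25, 22, 8, [99, 87], 44]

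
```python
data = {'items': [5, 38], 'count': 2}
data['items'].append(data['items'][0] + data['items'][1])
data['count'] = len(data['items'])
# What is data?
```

After line 1: data = {'items': [5, 38], 'count': 2}
After line 2 (append 5 + 38 = 43): data = {'items': [5, 38, 43], 'count': 2}
After line 3 (count = len(items) = 3): data = {'items': [5, 38, 43], 'count': 3}

{'items': [5, 38, 43], 'count': 3}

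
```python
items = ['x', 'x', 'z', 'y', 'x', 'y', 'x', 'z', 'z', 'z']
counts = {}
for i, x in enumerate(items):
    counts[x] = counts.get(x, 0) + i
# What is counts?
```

Initial: counts = {}, items = ['x', 'x', 'z', 'y', 'x', 'y', 'x', 'z', 'z', 'z']
i=0, x='x': counts = {'x': 0}
i=1, x='x': counts = {'x': 1}
i=2, x='z': counts = {'x': 1, 'z': 2}
i=3, x='y': counts = {'x': 1, 'z': 2, 'y': 3}
i=4, x='x': counts = {'x': 5, 'z': 2, 'y': 3}
i=5, x='y': counts = {'x': 5, 'z': 2, 'y': 8}
i=6, x='x': counts = {'x': 11, 'z': 2, 'y': 8}
i=7, x='z': counts = {'x': 11, 'z': 9, 'y': 8}
i=8, x='z': counts = {'x': 11, 'z': 17, 'y': 8}
i=9, x='z': counts = {'x': 11, 'z': 26, 'y': 8}

{'x': 11, 'z': 26, 'y': 8}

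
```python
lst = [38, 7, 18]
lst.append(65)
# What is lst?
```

[38, 7, 18, 65]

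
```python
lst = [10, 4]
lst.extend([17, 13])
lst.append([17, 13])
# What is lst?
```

After line 1: lst = [10, 4]
After line 2 (extend unpacks [17, 13]): lst = [10, 4, 17, 13]
After line 3 (append adds [17, 13] as single element): lst = [10, 4, 17, 13, [17, 13]]

[10, 4, 17, 13, [17, 13]]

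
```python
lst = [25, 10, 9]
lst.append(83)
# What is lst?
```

[25, 10, 9, 83]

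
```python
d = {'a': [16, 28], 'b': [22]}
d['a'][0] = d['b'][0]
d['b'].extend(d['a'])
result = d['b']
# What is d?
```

After line 1: d = {'a': [16, 28], 'b': [22]}
After line 2 (a[0] = b[0] = 22): d = {'a': [22, 28], 'b': [22]}
After line 3 (b.extend(a) appends [22, 28]): d = {'a': [22, 28], 'b': [22, 22, 28]}
After line 4: result = d['b'] = [22, 22, 28]

{'a': [22, 28], 'b': [22, 22, 28]}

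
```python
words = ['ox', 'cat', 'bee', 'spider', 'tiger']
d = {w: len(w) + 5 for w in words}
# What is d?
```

{'ox': 7, 'cat': 8, 'bee': 8, 'spider': 11, 'tiger': 10}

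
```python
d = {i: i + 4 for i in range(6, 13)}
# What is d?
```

{6: 10, 7: 11, 8: 12, 9: 13, 10: 14, 11: 15, 12: 16}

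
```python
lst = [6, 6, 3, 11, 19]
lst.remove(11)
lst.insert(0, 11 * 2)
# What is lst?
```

After line 1: lst = [6, 6, 3, 11, 19]
After line 2 (remove first 11): lst = [6, 6, 3, 19]
After line 3 (insert 22 at index 0): lst = [22, 6, 6, 3, 19]

[22, 6, 6, 3, 19]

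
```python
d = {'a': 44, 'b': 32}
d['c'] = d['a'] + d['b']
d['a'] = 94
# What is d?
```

After line 1: d = {'a': 44, 'b': 32}
After line 2 (d['c'] = 44 + 32): d = {'a': 44, 'b': 32, 'c': 76}
After line 3: d = {'a': 94, 'b': 32, 'c': 76}

{'a': 94, 'b': 32, 'c': 76}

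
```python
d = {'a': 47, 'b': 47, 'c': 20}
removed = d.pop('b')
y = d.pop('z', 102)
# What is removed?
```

After line 1: d = {'a': 47, 'b': 47, 'c': 20}
After line 2 (pop 'b' returns 47): d = {'a': 47, 'c': 20}, removed = 47
After line 3 (pop 'z' missing, returns default 102): d = {'a': 47, 'c': 20}, y = 102

47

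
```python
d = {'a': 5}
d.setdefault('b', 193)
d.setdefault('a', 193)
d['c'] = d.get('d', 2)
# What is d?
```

After line 1: d = {'a': 5}
After line 2 (setdefault adds 'b'=193): d = {'a': 5, 'b': 193}
After line 3 (setdefault 'a' no-op, already exists): d = {'a': 5, 'b': 193}
After line 4 (get('d', 2) returns default since 'd' not in d): d = {'a': 5, 'b': 193, 'c': 2}

{'a': 5, 'b': 193, 'c': 2}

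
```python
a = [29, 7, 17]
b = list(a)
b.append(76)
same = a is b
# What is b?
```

After line 1: a = [29, 7, 17]
After line 2 (b = list(a) is a shallow copy, new object): a = [29, 7, 17], b = [29, 7, 17]
After line 3 (append only mutates b): a = [29, 7, 17], b = [29, 7, 17, 76]
After line 4 (same = a is b; different objects -> False): same = False

[29, 7, 17, 76]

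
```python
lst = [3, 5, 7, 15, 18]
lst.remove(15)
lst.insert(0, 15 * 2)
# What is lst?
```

After line 1: lst = [3, 5, 7, 15, 18]
After line 2 (remove first 15): lst = [3, 5, 7, 18]
After line 3 (insert 30 at index 0): lst = [30, 3, 5, 7, 18]

[30, 3, 5, 7, 18]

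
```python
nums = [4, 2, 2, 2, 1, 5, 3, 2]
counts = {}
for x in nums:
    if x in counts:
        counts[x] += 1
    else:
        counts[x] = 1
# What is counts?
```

Initial: counts = {}, nums = [4, 2, 2, 2, 1, 5, 3, 2]
See 4: counts = {4: 1}
See 2: counts = {4: 1, 2: 1}
See 2: counts = {4: 1, 2: 2}
See 2: counts = {4: 1, 2: 3}
See 1: counts = {4: 1, 2: 3, 1: 1}
See 5: counts = {4: 1, 2: 3, 1: 1, 5: 1}
See 3: counts = {4: 1, 2: 3, 1: 1, 5: 1, 3: 1}
See 2: counts = {4: 1, 2: 4, 1: 1, 5: 1, 3: 1}

{4: 1, 2: 4, 1: 1, 5: 1, 3: 1}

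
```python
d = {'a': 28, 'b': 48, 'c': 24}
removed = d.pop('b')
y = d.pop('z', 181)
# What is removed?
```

After line 1: d = {'a': 28, 'b': 48, 'c': 24}
After line 2 (pop 'b' returns 48): d = {'a': 28, 'c': 24}, removed = 48
After line 3 (pop 'z' missing, returns default 181): d = {'a': 28, 'c': 24}, y = 181

48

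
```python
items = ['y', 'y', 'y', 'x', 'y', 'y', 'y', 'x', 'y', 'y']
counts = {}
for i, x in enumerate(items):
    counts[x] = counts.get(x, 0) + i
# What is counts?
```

Initial: counts = {}, items = ['y', 'y', 'y', 'x', 'y', 'y', 'y', 'x', 'y', 'y']
i=0, x='y': counts = {'y': 0}
i=1, x='y': counts = {'y': 1}
i=2, x='y': counts = {'y': 3}
i=3, x='x': counts = {'y': 3, 'x': 3}
i=4, x='y': counts = {'y': 7, 'x': 3}
i=5, x='y': counts = {'y': 12, 'x': 3}
i=6, x='y': counts = {'y': 18, 'x': 3}
i=7, x='x': counts = {'y': 18, 'x': 10}
i=8, x='y': counts = {'y': 26, 'x': 10}
i=9, x='y': counts = {'y': 35, 'x': 10}

{'y': 35, 'x': 10}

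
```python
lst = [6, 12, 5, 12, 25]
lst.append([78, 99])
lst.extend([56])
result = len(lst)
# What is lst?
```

After line 1: lst = [6, 12, 5, 12, 25]
After line 2 (append adds [78, 99] as single element): lst = [6, 12, 5, 12, 25, [78, 99]]
After line 3 (extend unpacks [56], adds 56): lst = [6, 12, 5, 12, 25, [78, 99], 56]
After line 4: result = len(lst) = 7

[6, 12, 5, 12, 25, [78, 99], 56]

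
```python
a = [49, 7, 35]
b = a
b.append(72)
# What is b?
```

After line 1: a = [49, 7, 35]
After line 2 (b = a is an alias, same object): a = [49, 7, 35], b = [49, 7, 35]
After line 3 (b.append mutates the shared list): a = [49, 7, 35, 72], b = [49, 7, 35, 72]

[49, 7, 35, 72]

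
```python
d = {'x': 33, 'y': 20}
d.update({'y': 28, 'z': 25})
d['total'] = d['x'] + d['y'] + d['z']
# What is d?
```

After line 1: d = {'x': 33, 'y': 20}
After line 2 (y overwritten, z added): d = {'x': 33, 'y': 28, 'z': 25}
After line 3 (total = 33 + 28 + 25 = 86): d = {'x': 33, 'y': 28, 'z': 25, 'total': 86}

{'x': 33, 'y': 28, 'z': 25, 'total': 86}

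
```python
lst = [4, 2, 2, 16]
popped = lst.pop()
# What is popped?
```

16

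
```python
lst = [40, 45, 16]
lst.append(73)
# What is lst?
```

[40, 45, 16, 73]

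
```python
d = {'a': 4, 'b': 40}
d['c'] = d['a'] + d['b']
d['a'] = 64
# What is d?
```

After line 1: d = {'a': 4, 'b': 40}
After line 2 (d['c'] = 4 + 40): d = {'a': 4, 'b': 40, 'c': 44}
After line 3: d = {'a': 64, 'b': 40, 'c': 44}

{'a': 64, 'b': 40, 'c': 44}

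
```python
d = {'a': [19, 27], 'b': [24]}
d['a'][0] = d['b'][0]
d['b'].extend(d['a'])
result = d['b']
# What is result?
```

After line 1: d = {'a': [19, 27], 'b': [24]}
After line 2 (a[0] = b[0] = 24): d = {'a': [24, 27], 'b': [24]}
After line 3 (b.extend(a) appends [24, 27]): d = {'a': [24, 27], 'b': [24, 24, 27]}
After line 4: result = d['b'] = [24, 24, 27]

[24, 24, 27]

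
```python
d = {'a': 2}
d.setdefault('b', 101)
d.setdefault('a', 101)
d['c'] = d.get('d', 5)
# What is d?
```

After line 1: d = {'a': 2}
After line 2 (setdefault adds 'b'=101): d = {'a': 2, 'b': 101}
After line 3 (setdefault 'a' no-op, already exists): d = {'a': 2, 'b': 101}
After line 4 (get('d', 5) returns default since 'd' not in d): d = {'a': 2, 'b': 101, 'c': 5}

{'a': 2, 'b': 101, 'c': 5}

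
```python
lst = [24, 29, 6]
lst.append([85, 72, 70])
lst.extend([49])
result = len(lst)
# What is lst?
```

After line 1: lst = [24, 29, 6]
After line 2 (append adds [85, 72, 70] as single element): lst = [24, 29, 6, [85, 72, 70]]
After line 3 (extend unpacks [49], adds 49): lst = [24, 29, 6, [85, 72, 70], 49]
After line 4: result = len(lst) = 5

[24, 29, 6, [85, 72, 70], 49]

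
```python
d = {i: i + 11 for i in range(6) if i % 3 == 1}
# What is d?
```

{1: 12, 4: 15}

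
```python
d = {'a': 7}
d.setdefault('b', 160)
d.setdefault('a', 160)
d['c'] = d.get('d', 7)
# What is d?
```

After line 1: d = {'a': 7}
After line 2 (setdefault adds 'b'=160): d = {'a': 7, 'b': 160}
After line 3 (setdefault 'a' no-op, already exists): d = {'a': 7, 'b': 160}
After line 4 (get('d', 7) returns default since 'd' not in d): d = {'a': 7, 'b': 160, 'c': 7}

{'a': 7, 'b': 160, 'c': 7}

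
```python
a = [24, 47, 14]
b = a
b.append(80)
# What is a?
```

After line 1: a = [24, 47, 14]
After line 2 (b = a is an alias, same object): a = [24, 47, 14], b = [24, 47, 14]
After line 3 (b.append mutates the shared list): a = [24, 47, 14, 80], b = [24, 47, 14, 80]

[24, 47, 14, 80]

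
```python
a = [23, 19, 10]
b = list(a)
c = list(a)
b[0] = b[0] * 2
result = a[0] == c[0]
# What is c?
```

After line 1: a = [23, 19, 10]
After line 2 (b = list(a), copy): a = [23, 19, 10], b = [23, 19, 10]
After line 3 (c = list(a) is a copy, new object): c = [23, 19, 10]
After line 4 (b[0] = 23 * 2 = 46; only b mutates (copy)): a = [23, 19, 10], b = [46, 19, 10], c = [23, 19, 10]
After line 5 (a[0] = 23, c[0] = 23; result = True)

[23, 19, 10]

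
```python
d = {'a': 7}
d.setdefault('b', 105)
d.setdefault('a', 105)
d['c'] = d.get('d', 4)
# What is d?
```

After line 1: d = {'a': 7}
After line 2 (setdefault adds 'b'=105): d = {'a': 7, 'b': 105}
After line 3 (setdefault 'a' no-op, already exists): d = {'a': 7, 'b': 105}
After line 4 (get('d', 4) returns default since 'd' not in d): d = {'a': 7, 'b': 105, 'c': 4}

{'a': 7, 'b': 105, 'c': 4}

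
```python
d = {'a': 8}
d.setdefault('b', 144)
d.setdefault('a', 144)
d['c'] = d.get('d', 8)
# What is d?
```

After line 1: d = {'a': 8}
After line 2 (setdefault adds 'b'=144): d = {'a': 8, 'b': 144}
After line 3 (setdefault 'a' no-op, already exists): d = {'a': 8, 'b': 144}
After line 4 (get('d', 8) returns default since 'd' not in d): d = {'a': 8, 'b': 144, 'c': 8}

{'a': 8, 'b': 144, 'c': 8}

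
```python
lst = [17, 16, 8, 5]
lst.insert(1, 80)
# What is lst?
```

[17, 80, 16, 8, 5]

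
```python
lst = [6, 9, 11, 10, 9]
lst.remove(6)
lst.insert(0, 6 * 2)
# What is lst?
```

After line 1: lst = [6, 9, 11, 10, 9]
After line 2 (remove first 6): lst = [9, 11, 10, 9]
After line 3 (insert 12 at index 0): lst = [12, 9, 11, 10, 9]

[12, 9, 11, 10, 9]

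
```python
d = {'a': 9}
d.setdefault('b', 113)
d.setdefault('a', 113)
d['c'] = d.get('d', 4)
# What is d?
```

After line 1: d = {'a': 9}
After line 2 (setdefault adds 'b'=113): d = {'a': 9, 'b': 113}
After line 3 (setdefault 'a' no-op, already exists): d = {'a': 9, 'b': 113}
After line 4 (get('d', 4) returns default since 'd' not in d): d = {'a': 9, 'b': 113, 'c': 4}

{'a': 9, 'b': 113, 'c': 4}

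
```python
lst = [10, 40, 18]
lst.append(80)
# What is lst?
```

[10, 40, 18, 80]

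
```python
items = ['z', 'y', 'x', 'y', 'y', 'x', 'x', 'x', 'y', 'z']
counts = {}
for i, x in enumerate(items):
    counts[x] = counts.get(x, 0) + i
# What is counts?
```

Initial: counts = {}, items = ['z', 'y', 'x', 'y', 'y', 'x', 'x', 'x', 'y', 'z']
i=0, x='z': counts = {'z': 0}
i=1, x='y': counts = {'z': 0, 'y': 1}
i=2, x='x': counts = {'z': 0, 'y': 1, 'x': 2}
i=3, x='y': counts = {'z': 0, 'y': 4, 'x': 2}
i=4, x='y': counts = {'z': 0, 'y': 8, 'x': 2}
i=5, x='x': counts = {'z': 0, 'y': 8, 'x': 7}
i=6, x='x': counts = {'z': 0, 'y': 8, 'x': 13}
i=7, x='x': counts = {'z': 0, 'y': 8, 'x': 20}
i=8, x='y': counts = {'z': 0, 'y': 16, 'x': 20}
i=9, x='z': counts = {'z': 9, 'y': 16, 'x': 20}

{'z': 9, 'y': 16, 'x': 20}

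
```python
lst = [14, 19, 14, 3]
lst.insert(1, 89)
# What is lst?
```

[14, 89, 19, 14, 3]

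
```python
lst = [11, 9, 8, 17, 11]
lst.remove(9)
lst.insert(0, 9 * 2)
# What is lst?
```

After line 1: lst = [11, 9, 8, 17, 11]
After line 2 (remove first 9): lst = [11, 8, 17, 11]
After line 3 (insert 18 at index 0): lst = [18, 11, 8, 17, 11]

[18, 11, 8, 17, 11]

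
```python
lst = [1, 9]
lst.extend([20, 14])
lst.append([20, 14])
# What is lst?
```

After line 1: lst = [1, 9]
After line 2 (extend unpacks [20, 14]): lst = [1, 9, 20, 14]
After line 3 (append adds [20, 14] as single element): lst = [1, 9, 20, 14, [20, 14]]

[1, 9, 20, 14, [20, 14]]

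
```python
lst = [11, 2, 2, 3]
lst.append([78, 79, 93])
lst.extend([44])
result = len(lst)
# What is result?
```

After line 1: lst = [11, 2, 2, 3]
After line 2 (append adds [78, 79, 93] as single element): lst = [11, 2, 2, 3, [78, 79, 93]]
After line 3 (extend unpacks [44], adds 44): lst = [11, 2, 2, 3, [78, 79, 93], 44]
After line 4: result = len(lst) = 6

6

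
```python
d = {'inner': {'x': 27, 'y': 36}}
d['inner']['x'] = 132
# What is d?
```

After line 1: d = {'inner': {'x': 27, 'y': 36}}
After line 2 (inner x overwritten): d = {'inner': {'x': 132, 'y': 36}}

{'inner': {'x': 132, 'y': 36}}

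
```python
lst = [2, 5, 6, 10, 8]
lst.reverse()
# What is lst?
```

[8, 10, 6, 5, 2]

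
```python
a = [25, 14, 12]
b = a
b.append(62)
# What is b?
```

After line 1: a = [25, 14, 12]
After line 2 (b = a is an alias, same object): a = [25, 14, 12], b = [25, 14, 12]
After line 3 (b.append mutates the shared list): a = [25, 14, 12, 62], b = [25, 14, 12, 62]

[25, 14, 12, 62]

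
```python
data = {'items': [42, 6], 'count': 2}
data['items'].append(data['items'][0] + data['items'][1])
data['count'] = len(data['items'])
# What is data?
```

After line 1: data = {'items': [42, 6], 'count': 2}
After line 2 (append 42 + 6 = 48): data = {'items': [42, 6, 48], 'count': 2}
After line 3 (count = len(items) = 3): data = {'items': [42, 6, 48], 'count': 3}

{'items': [42, 6, 48], 'count': 3}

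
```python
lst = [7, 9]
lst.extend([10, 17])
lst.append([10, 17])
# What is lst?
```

After line 1: lst = [7, 9]
After line 2 (extend unpacks [10, 17]): lst = [7, 9, 10, 17]
After line 3 (append adds [10, 17] as single element): lst = [7, 9, 10, 17, [10, 17]]

[7, 9, 10, 17, [10, 17]]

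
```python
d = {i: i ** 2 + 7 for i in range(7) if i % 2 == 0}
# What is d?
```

{0: 7, 2: 11, 4: 23, 6: 43}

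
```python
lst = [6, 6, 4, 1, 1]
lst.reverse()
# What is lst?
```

[1, 1, 4, 6, 6]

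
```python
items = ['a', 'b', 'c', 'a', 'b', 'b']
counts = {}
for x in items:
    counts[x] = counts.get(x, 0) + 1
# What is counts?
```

Initial: counts = {}, items = ['a', 'b', 'c', 'a', 'b', 'b']
See 'a': counts = {'a': 1}
See 'b': counts = {'a': 1, 'b': 1}
See 'c': counts = {'a': 1, 'b': 1, 'c': 1}
See 'a': counts = {'a': 2, 'b': 1, 'c': 1}
See 'b': counts = {'a': 2, 'b': 2, 'c': 1}
See 'b': counts = {'a': 2, 'b': 3, 'c': 1}

{'a': 2, 'b': 3, 'c': 1}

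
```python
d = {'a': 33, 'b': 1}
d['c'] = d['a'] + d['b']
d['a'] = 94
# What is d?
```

After line 1: d = {'a': 33, 'b': 1}
After line 2 (d['c'] = 33 + 1): d = {'a': 33, 'b': 1, 'c': 34}
After line 3: d = {'a': 94, 'b': 1, 'c': 34}

{'a': 94, 'b': 1, 'c': 34}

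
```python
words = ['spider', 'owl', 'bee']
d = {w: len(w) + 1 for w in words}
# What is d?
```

{'spider': 7, 'owl': 4, 'bee': 4}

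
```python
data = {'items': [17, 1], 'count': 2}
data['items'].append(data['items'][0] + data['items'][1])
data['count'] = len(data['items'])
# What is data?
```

After line 1: data = {'items': [17, 1], 'count': 2}
After line 2 (append 17 + 1 = 18): data = {'items': [17, 1, 18], 'count': 2}
After line 3 (count = len(items) = 3): data = {'items': [17, 1, 18], 'count': 3}

{'items': [17, 1, 18], 'count': 3}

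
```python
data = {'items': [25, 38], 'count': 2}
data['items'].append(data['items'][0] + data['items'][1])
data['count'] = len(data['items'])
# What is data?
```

After line 1: data = {'items': [25, 38], 'count': 2}
After line 2 (append 25 + 38 = 63): data = {'items': [25, 38, 63], 'count': 2}
After line 3 (count = len(items) = 3): data = {'items': [25, 38, 63], 'count': 3}

{'items': [25, 38, 63], 'count': 3}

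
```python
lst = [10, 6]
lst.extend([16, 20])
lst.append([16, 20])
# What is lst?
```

After line 1: lst = [10, 6]
After line 2 (extend unpacks [16, 20]): lst = [10, 6, 16, 20]
After line 3 (append adds [16, 20] as single element): lst = [10, 6, 16, 20, [16, 20]]

[10, 6, 16, 20, [16, 20]]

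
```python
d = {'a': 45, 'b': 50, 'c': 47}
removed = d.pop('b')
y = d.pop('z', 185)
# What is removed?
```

After line 1: d = {'a': 45, 'b': 50, 'c': 47}
After line 2 (pop 'b' returns 50): d = {'a': 45, 'c': 47}, removed = 50
After line 3 (pop 'z' missing, returns default 185): d = {'a': 45, 'c': 47}, y = 185

50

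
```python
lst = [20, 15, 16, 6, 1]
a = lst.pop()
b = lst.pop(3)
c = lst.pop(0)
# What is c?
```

After line 1: lst = [20, 15, 16, 6, 1]
After line 2 (pop() -> a = 1): lst = [20, 15, 16, 6]
After line 3 (pop(3) -> b = 6): lst = [20, 15, 16]
After line 4 (pop(0) -> c = 20): lst = [15, 16]

20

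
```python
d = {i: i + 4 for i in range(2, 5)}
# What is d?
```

{2: 6, 3: 7, 4: 8}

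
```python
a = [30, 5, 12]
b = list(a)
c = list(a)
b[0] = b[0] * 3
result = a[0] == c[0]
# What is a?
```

After line 1: a = [30, 5, 12]
After line 2 (b = list(a), copy): a = [30, 5, 12], b = [30, 5, 12]
After line 3 (c = list(a) is a copy, new object): c = [30, 5, 12]
After line 4 (b[0] = 30 * 3 = 90; only b mutates (copy)): a = [30, 5, 12], b = [90, 5, 12], c = [30, 5, 12]
After line 5 (a[0] = 30, c[0] = 30; result = True)

[30, 5, 12]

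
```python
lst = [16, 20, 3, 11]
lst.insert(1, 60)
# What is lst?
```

[16, 60, 20, 3, 11]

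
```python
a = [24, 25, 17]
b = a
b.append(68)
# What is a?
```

After line 1: a = [24, 25, 17]
After line 2 (b = a is an alias, same object): a = [24, 25, 17], b = [24, 25, 17]
After line 3 (b.append mutates the shared list): a = [24, 25, 17, 68], b = [24, 25, 17, 68]

[24, 25, 17, 68]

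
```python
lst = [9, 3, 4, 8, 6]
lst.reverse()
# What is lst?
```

[6, 8, 4, 3, 9]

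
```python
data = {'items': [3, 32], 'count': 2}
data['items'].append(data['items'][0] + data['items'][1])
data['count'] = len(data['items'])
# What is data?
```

After line 1: data = {'items': [3, 32], 'count': 2}
After line 2 (append 3 + 32 = 35): data = {'items': [3, 32, 35], 'count': 2}
After line 3 (count = len(items) = 3): data = {'items': [3, 32, 35], 'count': 3}

{'items': [3, 32, 35], 'count': 3}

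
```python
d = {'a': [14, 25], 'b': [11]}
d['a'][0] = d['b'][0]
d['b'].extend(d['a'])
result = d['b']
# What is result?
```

After line 1: d = {'a': [14, 25], 'b': [11]}
After line 2 (a[0] = b[0] = 11): d = {'a': [11, 25], 'b': [11]}
After line 3 (b.extend(a) appends [11, 25]): d = {'a': [11, 25], 'b': [11, 11, 25]}
After line 4: result = d['b'] = [11, 11, 25]

[11, 11, 25]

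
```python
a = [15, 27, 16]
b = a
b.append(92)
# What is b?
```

After line 1: a = [15, 27, 16]
After line 2 (b = a is an alias, same object): a = [15, 27, 16], b = [15, 27, 16]
After line 3 (b.append mutates the shared list): a = [15, 27, 16, 92], b = [15, 27, 16, 92]

[15, 27, 16, 92]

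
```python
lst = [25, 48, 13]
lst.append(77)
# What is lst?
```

[25, 48, 13, 77]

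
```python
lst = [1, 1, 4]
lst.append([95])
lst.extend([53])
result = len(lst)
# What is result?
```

After line 1: lst = [1, 1, 4]
After line 2 (append adds [95] as single element): lst = [1, 1, 4, [95]]
After line 3 (extend unpacks [53], adds 53): lst = [1, 1, 4, [95], 53]
After line 4: result = len(lst) = 5

5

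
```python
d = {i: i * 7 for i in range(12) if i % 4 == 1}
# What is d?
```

{1: 7, 5: 35, 9: 63}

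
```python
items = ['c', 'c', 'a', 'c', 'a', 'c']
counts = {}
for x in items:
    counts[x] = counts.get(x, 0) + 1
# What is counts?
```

Initial: counts = {}, items = ['c', 'c', 'a', 'c', 'a', 'c']
See 'c': counts = {'c': 1}
See 'c': counts = {'c': 2}
See 'a': counts = {'c': 2, 'a': 1}
See 'c': counts = {'c': 3, 'a': 1}
See 'a': counts = {'c': 3, 'a': 2}
See 'c': counts = {'c': 4, 'a': 2}

{'c': 4, 'a': 2}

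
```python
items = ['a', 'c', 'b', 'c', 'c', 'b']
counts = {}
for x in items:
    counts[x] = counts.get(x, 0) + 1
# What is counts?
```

Initial: counts = {}, items = ['a', 'c', 'b', 'c', 'c', 'b']
See 'a': counts = {'a': 1}
See 'c': counts = {'a': 1, 'c': 1}
See 'b': counts = {'a': 1, 'c': 1, 'b': 1}
See 'c': counts = {'a': 1, 'c': 2, 'b': 1}
See 'c': counts = {'a': 1, 'c': 3, 'b': 1}
See 'b': counts = {'a': 1, 'c': 3, 'b': 2}

{'a': 1, 'c': 3, 'b': 2}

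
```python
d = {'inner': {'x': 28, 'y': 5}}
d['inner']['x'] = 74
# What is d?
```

After line 1: d = {'inner': {'x': 28, 'y': 5}}
After line 2 (inner x overwritten): d = {'inner': {'x': 74, 'y': 5}}

{'inner': {'x': 74, 'y': 5}}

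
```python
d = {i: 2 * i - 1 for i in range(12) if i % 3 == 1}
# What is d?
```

{1: 1, 4: 7, 7: 13, 10: 19}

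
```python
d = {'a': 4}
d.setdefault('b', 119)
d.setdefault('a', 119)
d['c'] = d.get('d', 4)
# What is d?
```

After line 1: d = {'a': 4}
After line 2 (setdefault adds 'b'=119): d = {'a': 4, 'b': 119}
After line 3 (setdefault 'a' no-op, already exists): d = {'a': 4, 'b': 119}
After line 4 (get('d', 4) returns default since 'd' not in d): d = {'a': 4, 'b': 119, 'c': 4}

{'a': 4, 'b': 119, 'c': 4}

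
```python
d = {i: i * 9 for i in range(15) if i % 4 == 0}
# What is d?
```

{0: 0, 4: 36, 8: 72, 12: 108}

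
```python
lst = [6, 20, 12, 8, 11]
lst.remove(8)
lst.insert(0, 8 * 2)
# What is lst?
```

After line 1: lst = [6, 20, 12, 8, 11]
After line 2 (remove first 8): lst = [6, 20, 12, 11]
After line 3 (insert 16 at index 0): lst = [16, 6, 20, 12, 11]

[16, 6, 20, 12, 11]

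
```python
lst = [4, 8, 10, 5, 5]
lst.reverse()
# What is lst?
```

[5, 5, 10, 8, 4]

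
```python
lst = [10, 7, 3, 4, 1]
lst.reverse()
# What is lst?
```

[1, 4, 3, 7, 10]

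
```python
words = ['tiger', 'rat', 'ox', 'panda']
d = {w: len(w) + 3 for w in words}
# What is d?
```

{'tiger': 8, 'rat': 6, 'ox': 5, 'panda': 8}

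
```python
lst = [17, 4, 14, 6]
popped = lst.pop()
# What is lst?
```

[17, 4, 14]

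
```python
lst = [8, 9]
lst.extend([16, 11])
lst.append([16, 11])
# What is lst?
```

After line 1: lst = [8, 9]
After line 2 (extend unpacks [16, 11]): lst = [8, 9, 16, 11]
After line 3 (append adds [16, 11] as single element): lst = [8, 9, 16, 11, [16, 11]]

[8, 9, 16, 11, [16, 11]]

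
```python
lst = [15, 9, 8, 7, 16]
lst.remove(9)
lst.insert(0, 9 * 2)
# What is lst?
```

After line 1: lst = [15, 9, 8, 7, 16]
After line 2 (remove first 9): lst = [15, 8, 7, 16]
After line 3 (insert 18 at index 0): lst = [18, 15, 8, 7, 16]

[18, 15, 8, 7, 16]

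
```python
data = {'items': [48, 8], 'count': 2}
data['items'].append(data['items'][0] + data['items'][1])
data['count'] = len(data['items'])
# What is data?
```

After line 1: data = {'items': [48, 8], 'count': 2}
After line 2 (append 48 + 8 = 56): data = {'items': [48, 8, 56], 'count': 2}
After line 3 (count = len(items) = 3): data = {'items': [48, 8, 56], 'count': 3}

{'items': [48, 8, 56], 'count': 3}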